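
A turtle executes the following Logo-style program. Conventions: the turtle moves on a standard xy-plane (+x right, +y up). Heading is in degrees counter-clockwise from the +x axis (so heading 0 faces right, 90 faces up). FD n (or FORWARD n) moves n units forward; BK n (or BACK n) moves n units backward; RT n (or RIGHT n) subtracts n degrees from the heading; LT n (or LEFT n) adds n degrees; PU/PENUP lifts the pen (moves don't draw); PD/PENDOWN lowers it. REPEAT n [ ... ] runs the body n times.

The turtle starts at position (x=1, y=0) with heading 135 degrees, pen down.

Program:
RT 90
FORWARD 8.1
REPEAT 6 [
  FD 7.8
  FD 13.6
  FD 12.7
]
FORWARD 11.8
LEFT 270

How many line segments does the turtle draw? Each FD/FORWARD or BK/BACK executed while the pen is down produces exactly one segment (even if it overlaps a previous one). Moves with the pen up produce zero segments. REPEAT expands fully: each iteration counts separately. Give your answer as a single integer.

Answer: 20

Derivation:
Executing turtle program step by step:
Start: pos=(1,0), heading=135, pen down
RT 90: heading 135 -> 45
FD 8.1: (1,0) -> (6.728,5.728) [heading=45, draw]
REPEAT 6 [
  -- iteration 1/6 --
  FD 7.8: (6.728,5.728) -> (12.243,11.243) [heading=45, draw]
  FD 13.6: (12.243,11.243) -> (21.86,20.86) [heading=45, draw]
  FD 12.7: (21.86,20.86) -> (30.84,29.84) [heading=45, draw]
  -- iteration 2/6 --
  FD 7.8: (30.84,29.84) -> (36.355,35.355) [heading=45, draw]
  FD 13.6: (36.355,35.355) -> (45.972,44.972) [heading=45, draw]
  FD 12.7: (45.972,44.972) -> (54.952,53.952) [heading=45, draw]
  -- iteration 3/6 --
  FD 7.8: (54.952,53.952) -> (60.468,59.468) [heading=45, draw]
  FD 13.6: (60.468,59.468) -> (70.084,69.084) [heading=45, draw]
  FD 12.7: (70.084,69.084) -> (79.065,78.065) [heading=45, draw]
  -- iteration 4/6 --
  FD 7.8: (79.065,78.065) -> (84.58,83.58) [heading=45, draw]
  FD 13.6: (84.58,83.58) -> (94.197,93.197) [heading=45, draw]
  FD 12.7: (94.197,93.197) -> (103.177,102.177) [heading=45, draw]
  -- iteration 5/6 --
  FD 7.8: (103.177,102.177) -> (108.692,107.692) [heading=45, draw]
  FD 13.6: (108.692,107.692) -> (118.309,117.309) [heading=45, draw]
  FD 12.7: (118.309,117.309) -> (127.289,126.289) [heading=45, draw]
  -- iteration 6/6 --
  FD 7.8: (127.289,126.289) -> (132.805,131.805) [heading=45, draw]
  FD 13.6: (132.805,131.805) -> (142.421,141.421) [heading=45, draw]
  FD 12.7: (142.421,141.421) -> (151.402,150.402) [heading=45, draw]
]
FD 11.8: (151.402,150.402) -> (159.745,158.745) [heading=45, draw]
LT 270: heading 45 -> 315
Final: pos=(159.745,158.745), heading=315, 20 segment(s) drawn
Segments drawn: 20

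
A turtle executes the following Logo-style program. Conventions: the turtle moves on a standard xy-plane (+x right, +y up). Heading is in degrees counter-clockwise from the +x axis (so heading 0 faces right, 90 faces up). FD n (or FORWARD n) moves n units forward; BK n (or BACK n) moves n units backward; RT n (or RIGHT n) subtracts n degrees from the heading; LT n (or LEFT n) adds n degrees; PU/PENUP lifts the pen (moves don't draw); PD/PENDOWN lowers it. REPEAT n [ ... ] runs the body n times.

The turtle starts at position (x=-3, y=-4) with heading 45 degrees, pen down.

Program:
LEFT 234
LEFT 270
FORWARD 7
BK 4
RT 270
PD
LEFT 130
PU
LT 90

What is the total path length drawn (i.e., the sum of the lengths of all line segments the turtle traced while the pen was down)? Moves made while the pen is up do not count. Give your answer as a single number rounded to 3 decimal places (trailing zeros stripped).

Executing turtle program step by step:
Start: pos=(-3,-4), heading=45, pen down
LT 234: heading 45 -> 279
LT 270: heading 279 -> 189
FD 7: (-3,-4) -> (-9.914,-5.095) [heading=189, draw]
BK 4: (-9.914,-5.095) -> (-5.963,-4.469) [heading=189, draw]
RT 270: heading 189 -> 279
PD: pen down
LT 130: heading 279 -> 49
PU: pen up
LT 90: heading 49 -> 139
Final: pos=(-5.963,-4.469), heading=139, 2 segment(s) drawn

Segment lengths:
  seg 1: (-3,-4) -> (-9.914,-5.095), length = 7
  seg 2: (-9.914,-5.095) -> (-5.963,-4.469), length = 4
Total = 11

Answer: 11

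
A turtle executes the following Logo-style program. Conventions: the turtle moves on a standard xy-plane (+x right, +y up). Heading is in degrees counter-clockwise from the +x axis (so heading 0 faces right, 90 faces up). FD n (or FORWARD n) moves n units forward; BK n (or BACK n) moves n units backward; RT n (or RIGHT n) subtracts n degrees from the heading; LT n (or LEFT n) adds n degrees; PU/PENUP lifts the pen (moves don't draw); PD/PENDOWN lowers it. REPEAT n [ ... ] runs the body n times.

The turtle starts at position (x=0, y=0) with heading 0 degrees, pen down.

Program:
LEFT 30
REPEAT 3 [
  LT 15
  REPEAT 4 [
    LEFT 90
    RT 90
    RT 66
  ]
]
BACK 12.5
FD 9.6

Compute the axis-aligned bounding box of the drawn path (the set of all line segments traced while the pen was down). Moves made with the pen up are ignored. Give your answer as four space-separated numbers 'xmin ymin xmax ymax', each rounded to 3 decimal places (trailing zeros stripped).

Executing turtle program step by step:
Start: pos=(0,0), heading=0, pen down
LT 30: heading 0 -> 30
REPEAT 3 [
  -- iteration 1/3 --
  LT 15: heading 30 -> 45
  REPEAT 4 [
    -- iteration 1/4 --
    LT 90: heading 45 -> 135
    RT 90: heading 135 -> 45
    RT 66: heading 45 -> 339
    -- iteration 2/4 --
    LT 90: heading 339 -> 69
    RT 90: heading 69 -> 339
    RT 66: heading 339 -> 273
    -- iteration 3/4 --
    LT 90: heading 273 -> 3
    RT 90: heading 3 -> 273
    RT 66: heading 273 -> 207
    -- iteration 4/4 --
    LT 90: heading 207 -> 297
    RT 90: heading 297 -> 207
    RT 66: heading 207 -> 141
  ]
  -- iteration 2/3 --
  LT 15: heading 141 -> 156
  REPEAT 4 [
    -- iteration 1/4 --
    LT 90: heading 156 -> 246
    RT 90: heading 246 -> 156
    RT 66: heading 156 -> 90
    -- iteration 2/4 --
    LT 90: heading 90 -> 180
    RT 90: heading 180 -> 90
    RT 66: heading 90 -> 24
    -- iteration 3/4 --
    LT 90: heading 24 -> 114
    RT 90: heading 114 -> 24
    RT 66: heading 24 -> 318
    -- iteration 4/4 --
    LT 90: heading 318 -> 48
    RT 90: heading 48 -> 318
    RT 66: heading 318 -> 252
  ]
  -- iteration 3/3 --
  LT 15: heading 252 -> 267
  REPEAT 4 [
    -- iteration 1/4 --
    LT 90: heading 267 -> 357
    RT 90: heading 357 -> 267
    RT 66: heading 267 -> 201
    -- iteration 2/4 --
    LT 90: heading 201 -> 291
    RT 90: heading 291 -> 201
    RT 66: heading 201 -> 135
    -- iteration 3/4 --
    LT 90: heading 135 -> 225
    RT 90: heading 225 -> 135
    RT 66: heading 135 -> 69
    -- iteration 4/4 --
    LT 90: heading 69 -> 159
    RT 90: heading 159 -> 69
    RT 66: heading 69 -> 3
  ]
]
BK 12.5: (0,0) -> (-12.483,-0.654) [heading=3, draw]
FD 9.6: (-12.483,-0.654) -> (-2.896,-0.152) [heading=3, draw]
Final: pos=(-2.896,-0.152), heading=3, 2 segment(s) drawn

Segment endpoints: x in {-12.483, -2.896, 0}, y in {-0.654, -0.152, 0}
xmin=-12.483, ymin=-0.654, xmax=0, ymax=0

Answer: -12.483 -0.654 0 0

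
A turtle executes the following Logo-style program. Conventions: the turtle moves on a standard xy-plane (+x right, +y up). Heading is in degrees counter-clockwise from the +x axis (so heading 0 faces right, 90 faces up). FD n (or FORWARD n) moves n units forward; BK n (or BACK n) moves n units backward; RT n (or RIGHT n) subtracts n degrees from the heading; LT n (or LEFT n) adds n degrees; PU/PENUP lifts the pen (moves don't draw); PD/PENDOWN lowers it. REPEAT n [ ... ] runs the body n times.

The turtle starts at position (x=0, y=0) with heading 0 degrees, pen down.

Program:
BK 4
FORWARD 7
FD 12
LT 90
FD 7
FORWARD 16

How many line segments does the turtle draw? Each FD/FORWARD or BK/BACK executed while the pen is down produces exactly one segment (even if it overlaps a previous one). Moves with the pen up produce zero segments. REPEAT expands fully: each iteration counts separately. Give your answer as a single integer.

Answer: 5

Derivation:
Executing turtle program step by step:
Start: pos=(0,0), heading=0, pen down
BK 4: (0,0) -> (-4,0) [heading=0, draw]
FD 7: (-4,0) -> (3,0) [heading=0, draw]
FD 12: (3,0) -> (15,0) [heading=0, draw]
LT 90: heading 0 -> 90
FD 7: (15,0) -> (15,7) [heading=90, draw]
FD 16: (15,7) -> (15,23) [heading=90, draw]
Final: pos=(15,23), heading=90, 5 segment(s) drawn
Segments drawn: 5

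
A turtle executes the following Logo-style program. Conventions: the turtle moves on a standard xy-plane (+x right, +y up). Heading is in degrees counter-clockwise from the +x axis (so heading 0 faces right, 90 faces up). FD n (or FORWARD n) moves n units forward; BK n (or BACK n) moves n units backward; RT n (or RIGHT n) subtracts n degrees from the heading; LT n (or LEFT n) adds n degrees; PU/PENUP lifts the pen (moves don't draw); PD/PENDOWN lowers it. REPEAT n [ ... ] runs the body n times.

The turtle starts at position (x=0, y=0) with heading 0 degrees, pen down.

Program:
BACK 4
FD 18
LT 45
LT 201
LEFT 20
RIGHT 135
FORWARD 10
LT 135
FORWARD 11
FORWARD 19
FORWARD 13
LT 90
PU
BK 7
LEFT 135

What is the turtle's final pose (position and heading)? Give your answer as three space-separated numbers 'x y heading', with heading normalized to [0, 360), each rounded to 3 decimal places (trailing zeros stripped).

Executing turtle program step by step:
Start: pos=(0,0), heading=0, pen down
BK 4: (0,0) -> (-4,0) [heading=0, draw]
FD 18: (-4,0) -> (14,0) [heading=0, draw]
LT 45: heading 0 -> 45
LT 201: heading 45 -> 246
LT 20: heading 246 -> 266
RT 135: heading 266 -> 131
FD 10: (14,0) -> (7.439,7.547) [heading=131, draw]
LT 135: heading 131 -> 266
FD 11: (7.439,7.547) -> (6.672,-3.426) [heading=266, draw]
FD 19: (6.672,-3.426) -> (5.347,-22.38) [heading=266, draw]
FD 13: (5.347,-22.38) -> (4.44,-35.348) [heading=266, draw]
LT 90: heading 266 -> 356
PU: pen up
BK 7: (4.44,-35.348) -> (-2.543,-34.86) [heading=356, move]
LT 135: heading 356 -> 131
Final: pos=(-2.543,-34.86), heading=131, 6 segment(s) drawn

Answer: -2.543 -34.86 131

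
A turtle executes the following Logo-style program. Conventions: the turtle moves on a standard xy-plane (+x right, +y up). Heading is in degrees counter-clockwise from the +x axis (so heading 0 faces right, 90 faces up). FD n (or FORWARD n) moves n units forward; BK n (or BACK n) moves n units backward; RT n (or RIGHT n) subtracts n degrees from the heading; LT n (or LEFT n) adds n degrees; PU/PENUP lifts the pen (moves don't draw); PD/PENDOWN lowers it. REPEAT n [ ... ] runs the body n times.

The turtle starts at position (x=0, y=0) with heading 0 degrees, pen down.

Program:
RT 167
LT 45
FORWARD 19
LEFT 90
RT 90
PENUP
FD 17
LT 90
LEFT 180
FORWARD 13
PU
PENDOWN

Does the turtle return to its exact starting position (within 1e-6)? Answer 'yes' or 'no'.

Executing turtle program step by step:
Start: pos=(0,0), heading=0, pen down
RT 167: heading 0 -> 193
LT 45: heading 193 -> 238
FD 19: (0,0) -> (-10.068,-16.113) [heading=238, draw]
LT 90: heading 238 -> 328
RT 90: heading 328 -> 238
PU: pen up
FD 17: (-10.068,-16.113) -> (-19.077,-30.53) [heading=238, move]
LT 90: heading 238 -> 328
LT 180: heading 328 -> 148
FD 13: (-19.077,-30.53) -> (-30.102,-23.641) [heading=148, move]
PU: pen up
PD: pen down
Final: pos=(-30.102,-23.641), heading=148, 1 segment(s) drawn

Start position: (0, 0)
Final position: (-30.102, -23.641)
Distance = 38.275; >= 1e-6 -> NOT closed

Answer: no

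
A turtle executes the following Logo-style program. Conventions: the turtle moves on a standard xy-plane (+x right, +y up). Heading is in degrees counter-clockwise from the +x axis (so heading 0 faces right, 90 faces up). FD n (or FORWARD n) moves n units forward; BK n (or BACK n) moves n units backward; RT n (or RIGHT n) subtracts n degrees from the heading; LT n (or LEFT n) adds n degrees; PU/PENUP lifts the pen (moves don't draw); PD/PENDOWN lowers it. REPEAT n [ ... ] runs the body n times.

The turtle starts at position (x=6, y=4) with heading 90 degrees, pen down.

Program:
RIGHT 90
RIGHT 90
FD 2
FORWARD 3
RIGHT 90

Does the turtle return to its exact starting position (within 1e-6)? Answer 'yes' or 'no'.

Executing turtle program step by step:
Start: pos=(6,4), heading=90, pen down
RT 90: heading 90 -> 0
RT 90: heading 0 -> 270
FD 2: (6,4) -> (6,2) [heading=270, draw]
FD 3: (6,2) -> (6,-1) [heading=270, draw]
RT 90: heading 270 -> 180
Final: pos=(6,-1), heading=180, 2 segment(s) drawn

Start position: (6, 4)
Final position: (6, -1)
Distance = 5; >= 1e-6 -> NOT closed

Answer: no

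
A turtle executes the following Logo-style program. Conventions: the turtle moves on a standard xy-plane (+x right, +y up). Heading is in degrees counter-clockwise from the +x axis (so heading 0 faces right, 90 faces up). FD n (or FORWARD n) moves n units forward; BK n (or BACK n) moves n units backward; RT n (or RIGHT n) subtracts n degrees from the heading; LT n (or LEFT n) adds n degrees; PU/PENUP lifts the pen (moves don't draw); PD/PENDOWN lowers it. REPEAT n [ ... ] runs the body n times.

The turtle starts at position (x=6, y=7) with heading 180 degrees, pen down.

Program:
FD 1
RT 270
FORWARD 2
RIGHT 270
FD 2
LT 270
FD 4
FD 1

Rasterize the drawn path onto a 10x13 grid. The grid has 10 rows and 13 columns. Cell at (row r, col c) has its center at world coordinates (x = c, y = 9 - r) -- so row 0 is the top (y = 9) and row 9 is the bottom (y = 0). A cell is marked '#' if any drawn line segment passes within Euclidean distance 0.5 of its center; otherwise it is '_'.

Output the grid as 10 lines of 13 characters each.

Answer: _____________
_____________
_____##______
_____#_______
_____###_____
_______#_____
_______#_____
_______#_____
_______#_____
_______#_____

Derivation:
Segment 0: (6,7) -> (5,7)
Segment 1: (5,7) -> (5,5)
Segment 2: (5,5) -> (7,5)
Segment 3: (7,5) -> (7,1)
Segment 4: (7,1) -> (7,0)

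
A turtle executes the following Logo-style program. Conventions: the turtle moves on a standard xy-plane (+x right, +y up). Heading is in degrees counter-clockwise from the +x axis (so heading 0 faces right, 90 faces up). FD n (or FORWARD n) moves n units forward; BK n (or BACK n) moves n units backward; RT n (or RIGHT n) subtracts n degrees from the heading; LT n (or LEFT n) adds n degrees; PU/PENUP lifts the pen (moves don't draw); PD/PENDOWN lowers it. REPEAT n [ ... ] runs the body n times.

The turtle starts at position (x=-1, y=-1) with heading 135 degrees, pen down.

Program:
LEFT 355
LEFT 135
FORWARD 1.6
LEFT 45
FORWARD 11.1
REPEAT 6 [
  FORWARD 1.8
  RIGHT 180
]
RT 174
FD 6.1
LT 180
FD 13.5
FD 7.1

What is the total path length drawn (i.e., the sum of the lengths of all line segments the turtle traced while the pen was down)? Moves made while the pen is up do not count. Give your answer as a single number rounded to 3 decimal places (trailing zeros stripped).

Answer: 50.2

Derivation:
Executing turtle program step by step:
Start: pos=(-1,-1), heading=135, pen down
LT 355: heading 135 -> 130
LT 135: heading 130 -> 265
FD 1.6: (-1,-1) -> (-1.139,-2.594) [heading=265, draw]
LT 45: heading 265 -> 310
FD 11.1: (-1.139,-2.594) -> (5.995,-11.097) [heading=310, draw]
REPEAT 6 [
  -- iteration 1/6 --
  FD 1.8: (5.995,-11.097) -> (7.153,-12.476) [heading=310, draw]
  RT 180: heading 310 -> 130
  -- iteration 2/6 --
  FD 1.8: (7.153,-12.476) -> (5.995,-11.097) [heading=130, draw]
  RT 180: heading 130 -> 310
  -- iteration 3/6 --
  FD 1.8: (5.995,-11.097) -> (7.153,-12.476) [heading=310, draw]
  RT 180: heading 310 -> 130
  -- iteration 4/6 --
  FD 1.8: (7.153,-12.476) -> (5.995,-11.097) [heading=130, draw]
  RT 180: heading 130 -> 310
  -- iteration 5/6 --
  FD 1.8: (5.995,-11.097) -> (7.153,-12.476) [heading=310, draw]
  RT 180: heading 310 -> 130
  -- iteration 6/6 --
  FD 1.8: (7.153,-12.476) -> (5.995,-11.097) [heading=130, draw]
  RT 180: heading 130 -> 310
]
RT 174: heading 310 -> 136
FD 6.1: (5.995,-11.097) -> (1.608,-6.86) [heading=136, draw]
LT 180: heading 136 -> 316
FD 13.5: (1.608,-6.86) -> (11.319,-16.237) [heading=316, draw]
FD 7.1: (11.319,-16.237) -> (16.426,-21.17) [heading=316, draw]
Final: pos=(16.426,-21.17), heading=316, 11 segment(s) drawn

Segment lengths:
  seg 1: (-1,-1) -> (-1.139,-2.594), length = 1.6
  seg 2: (-1.139,-2.594) -> (5.995,-11.097), length = 11.1
  seg 3: (5.995,-11.097) -> (7.153,-12.476), length = 1.8
  seg 4: (7.153,-12.476) -> (5.995,-11.097), length = 1.8
  seg 5: (5.995,-11.097) -> (7.153,-12.476), length = 1.8
  seg 6: (7.153,-12.476) -> (5.995,-11.097), length = 1.8
  seg 7: (5.995,-11.097) -> (7.153,-12.476), length = 1.8
  seg 8: (7.153,-12.476) -> (5.995,-11.097), length = 1.8
  seg 9: (5.995,-11.097) -> (1.608,-6.86), length = 6.1
  seg 10: (1.608,-6.86) -> (11.319,-16.237), length = 13.5
  seg 11: (11.319,-16.237) -> (16.426,-21.17), length = 7.1
Total = 50.2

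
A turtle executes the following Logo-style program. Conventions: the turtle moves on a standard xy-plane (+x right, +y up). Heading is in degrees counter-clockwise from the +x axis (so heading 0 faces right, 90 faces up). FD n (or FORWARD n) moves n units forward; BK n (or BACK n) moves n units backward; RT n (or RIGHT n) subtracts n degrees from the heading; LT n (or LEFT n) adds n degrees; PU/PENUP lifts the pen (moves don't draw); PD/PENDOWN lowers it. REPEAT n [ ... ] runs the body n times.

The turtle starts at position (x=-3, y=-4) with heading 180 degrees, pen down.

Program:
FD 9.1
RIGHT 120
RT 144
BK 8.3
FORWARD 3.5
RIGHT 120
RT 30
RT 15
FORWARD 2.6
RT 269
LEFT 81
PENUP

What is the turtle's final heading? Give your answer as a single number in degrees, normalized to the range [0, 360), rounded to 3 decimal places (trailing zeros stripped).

Executing turtle program step by step:
Start: pos=(-3,-4), heading=180, pen down
FD 9.1: (-3,-4) -> (-12.1,-4) [heading=180, draw]
RT 120: heading 180 -> 60
RT 144: heading 60 -> 276
BK 8.3: (-12.1,-4) -> (-12.968,4.255) [heading=276, draw]
FD 3.5: (-12.968,4.255) -> (-12.602,0.774) [heading=276, draw]
RT 120: heading 276 -> 156
RT 30: heading 156 -> 126
RT 15: heading 126 -> 111
FD 2.6: (-12.602,0.774) -> (-13.533,3.201) [heading=111, draw]
RT 269: heading 111 -> 202
LT 81: heading 202 -> 283
PU: pen up
Final: pos=(-13.533,3.201), heading=283, 4 segment(s) drawn

Answer: 283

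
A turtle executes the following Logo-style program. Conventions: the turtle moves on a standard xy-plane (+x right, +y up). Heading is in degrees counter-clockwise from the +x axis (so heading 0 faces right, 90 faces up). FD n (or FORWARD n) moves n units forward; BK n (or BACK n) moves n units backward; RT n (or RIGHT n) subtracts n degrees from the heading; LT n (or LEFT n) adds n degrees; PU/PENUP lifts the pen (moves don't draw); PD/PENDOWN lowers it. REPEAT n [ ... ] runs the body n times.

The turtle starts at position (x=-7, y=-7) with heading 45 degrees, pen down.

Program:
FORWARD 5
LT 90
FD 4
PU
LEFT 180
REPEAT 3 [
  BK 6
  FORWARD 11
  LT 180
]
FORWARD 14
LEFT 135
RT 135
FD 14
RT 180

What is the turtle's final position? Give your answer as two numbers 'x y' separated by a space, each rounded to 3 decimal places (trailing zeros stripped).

Answer: -22.556 15.627

Derivation:
Executing turtle program step by step:
Start: pos=(-7,-7), heading=45, pen down
FD 5: (-7,-7) -> (-3.464,-3.464) [heading=45, draw]
LT 90: heading 45 -> 135
FD 4: (-3.464,-3.464) -> (-6.293,-0.636) [heading=135, draw]
PU: pen up
LT 180: heading 135 -> 315
REPEAT 3 [
  -- iteration 1/3 --
  BK 6: (-6.293,-0.636) -> (-10.536,3.607) [heading=315, move]
  FD 11: (-10.536,3.607) -> (-2.757,-4.172) [heading=315, move]
  LT 180: heading 315 -> 135
  -- iteration 2/3 --
  BK 6: (-2.757,-4.172) -> (1.485,-8.414) [heading=135, move]
  FD 11: (1.485,-8.414) -> (-6.293,-0.636) [heading=135, move]
  LT 180: heading 135 -> 315
  -- iteration 3/3 --
  BK 6: (-6.293,-0.636) -> (-10.536,3.607) [heading=315, move]
  FD 11: (-10.536,3.607) -> (-2.757,-4.172) [heading=315, move]
  LT 180: heading 315 -> 135
]
FD 14: (-2.757,-4.172) -> (-12.657,5.728) [heading=135, move]
LT 135: heading 135 -> 270
RT 135: heading 270 -> 135
FD 14: (-12.657,5.728) -> (-22.556,15.627) [heading=135, move]
RT 180: heading 135 -> 315
Final: pos=(-22.556,15.627), heading=315, 2 segment(s) drawn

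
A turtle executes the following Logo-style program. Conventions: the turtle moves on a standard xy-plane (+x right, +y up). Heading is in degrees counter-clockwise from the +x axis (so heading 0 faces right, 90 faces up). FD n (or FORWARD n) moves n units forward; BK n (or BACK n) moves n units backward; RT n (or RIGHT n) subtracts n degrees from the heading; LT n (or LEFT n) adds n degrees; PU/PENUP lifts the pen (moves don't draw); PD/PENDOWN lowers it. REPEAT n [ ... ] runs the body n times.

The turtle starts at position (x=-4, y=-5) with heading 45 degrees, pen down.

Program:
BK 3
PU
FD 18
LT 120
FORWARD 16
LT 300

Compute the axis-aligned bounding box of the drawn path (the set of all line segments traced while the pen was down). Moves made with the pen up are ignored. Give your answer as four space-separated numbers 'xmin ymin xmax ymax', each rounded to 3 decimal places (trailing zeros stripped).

Answer: -6.121 -7.121 -4 -5

Derivation:
Executing turtle program step by step:
Start: pos=(-4,-5), heading=45, pen down
BK 3: (-4,-5) -> (-6.121,-7.121) [heading=45, draw]
PU: pen up
FD 18: (-6.121,-7.121) -> (6.607,5.607) [heading=45, move]
LT 120: heading 45 -> 165
FD 16: (6.607,5.607) -> (-8.848,9.748) [heading=165, move]
LT 300: heading 165 -> 105
Final: pos=(-8.848,9.748), heading=105, 1 segment(s) drawn

Segment endpoints: x in {-6.121, -4}, y in {-7.121, -5}
xmin=-6.121, ymin=-7.121, xmax=-4, ymax=-5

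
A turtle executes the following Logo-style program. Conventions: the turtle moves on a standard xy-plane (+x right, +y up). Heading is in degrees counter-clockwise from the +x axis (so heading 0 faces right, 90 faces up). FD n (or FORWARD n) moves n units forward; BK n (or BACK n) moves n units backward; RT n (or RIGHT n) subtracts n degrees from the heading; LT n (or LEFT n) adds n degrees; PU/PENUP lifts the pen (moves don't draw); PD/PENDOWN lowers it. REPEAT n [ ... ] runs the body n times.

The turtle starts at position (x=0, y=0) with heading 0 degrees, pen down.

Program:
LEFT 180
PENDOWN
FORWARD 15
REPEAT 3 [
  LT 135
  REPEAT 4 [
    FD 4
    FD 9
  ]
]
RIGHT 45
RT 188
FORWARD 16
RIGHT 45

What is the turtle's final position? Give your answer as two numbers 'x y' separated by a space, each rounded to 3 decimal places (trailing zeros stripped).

Answer: 0.844 -23.766

Derivation:
Executing turtle program step by step:
Start: pos=(0,0), heading=0, pen down
LT 180: heading 0 -> 180
PD: pen down
FD 15: (0,0) -> (-15,0) [heading=180, draw]
REPEAT 3 [
  -- iteration 1/3 --
  LT 135: heading 180 -> 315
  REPEAT 4 [
    -- iteration 1/4 --
    FD 4: (-15,0) -> (-12.172,-2.828) [heading=315, draw]
    FD 9: (-12.172,-2.828) -> (-5.808,-9.192) [heading=315, draw]
    -- iteration 2/4 --
    FD 4: (-5.808,-9.192) -> (-2.979,-12.021) [heading=315, draw]
    FD 9: (-2.979,-12.021) -> (3.385,-18.385) [heading=315, draw]
    -- iteration 3/4 --
    FD 4: (3.385,-18.385) -> (6.213,-21.213) [heading=315, draw]
    FD 9: (6.213,-21.213) -> (12.577,-27.577) [heading=315, draw]
    -- iteration 4/4 --
    FD 4: (12.577,-27.577) -> (15.406,-30.406) [heading=315, draw]
    FD 9: (15.406,-30.406) -> (21.77,-36.77) [heading=315, draw]
  ]
  -- iteration 2/3 --
  LT 135: heading 315 -> 90
  REPEAT 4 [
    -- iteration 1/4 --
    FD 4: (21.77,-36.77) -> (21.77,-32.77) [heading=90, draw]
    FD 9: (21.77,-32.77) -> (21.77,-23.77) [heading=90, draw]
    -- iteration 2/4 --
    FD 4: (21.77,-23.77) -> (21.77,-19.77) [heading=90, draw]
    FD 9: (21.77,-19.77) -> (21.77,-10.77) [heading=90, draw]
    -- iteration 3/4 --
    FD 4: (21.77,-10.77) -> (21.77,-6.77) [heading=90, draw]
    FD 9: (21.77,-6.77) -> (21.77,2.23) [heading=90, draw]
    -- iteration 4/4 --
    FD 4: (21.77,2.23) -> (21.77,6.23) [heading=90, draw]
    FD 9: (21.77,6.23) -> (21.77,15.23) [heading=90, draw]
  ]
  -- iteration 3/3 --
  LT 135: heading 90 -> 225
  REPEAT 4 [
    -- iteration 1/4 --
    FD 4: (21.77,15.23) -> (18.941,12.402) [heading=225, draw]
    FD 9: (18.941,12.402) -> (12.577,6.038) [heading=225, draw]
    -- iteration 2/4 --
    FD 4: (12.577,6.038) -> (9.749,3.21) [heading=225, draw]
    FD 9: (9.749,3.21) -> (3.385,-3.154) [heading=225, draw]
    -- iteration 3/4 --
    FD 4: (3.385,-3.154) -> (0.556,-5.983) [heading=225, draw]
    FD 9: (0.556,-5.983) -> (-5.808,-12.347) [heading=225, draw]
    -- iteration 4/4 --
    FD 4: (-5.808,-12.347) -> (-8.636,-15.175) [heading=225, draw]
    FD 9: (-8.636,-15.175) -> (-15,-21.539) [heading=225, draw]
  ]
]
RT 45: heading 225 -> 180
RT 188: heading 180 -> 352
FD 16: (-15,-21.539) -> (0.844,-23.766) [heading=352, draw]
RT 45: heading 352 -> 307
Final: pos=(0.844,-23.766), heading=307, 26 segment(s) drawn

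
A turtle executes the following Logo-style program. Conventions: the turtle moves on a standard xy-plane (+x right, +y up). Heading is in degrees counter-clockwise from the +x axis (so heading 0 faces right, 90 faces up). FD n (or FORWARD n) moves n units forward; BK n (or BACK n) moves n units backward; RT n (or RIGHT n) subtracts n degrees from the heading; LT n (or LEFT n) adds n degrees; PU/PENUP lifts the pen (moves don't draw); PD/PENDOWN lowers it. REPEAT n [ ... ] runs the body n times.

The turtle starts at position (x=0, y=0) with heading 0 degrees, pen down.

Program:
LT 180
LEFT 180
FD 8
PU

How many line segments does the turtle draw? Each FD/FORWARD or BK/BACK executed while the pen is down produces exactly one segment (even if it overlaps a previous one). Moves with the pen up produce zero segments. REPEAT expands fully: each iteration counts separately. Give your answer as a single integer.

Executing turtle program step by step:
Start: pos=(0,0), heading=0, pen down
LT 180: heading 0 -> 180
LT 180: heading 180 -> 0
FD 8: (0,0) -> (8,0) [heading=0, draw]
PU: pen up
Final: pos=(8,0), heading=0, 1 segment(s) drawn
Segments drawn: 1

Answer: 1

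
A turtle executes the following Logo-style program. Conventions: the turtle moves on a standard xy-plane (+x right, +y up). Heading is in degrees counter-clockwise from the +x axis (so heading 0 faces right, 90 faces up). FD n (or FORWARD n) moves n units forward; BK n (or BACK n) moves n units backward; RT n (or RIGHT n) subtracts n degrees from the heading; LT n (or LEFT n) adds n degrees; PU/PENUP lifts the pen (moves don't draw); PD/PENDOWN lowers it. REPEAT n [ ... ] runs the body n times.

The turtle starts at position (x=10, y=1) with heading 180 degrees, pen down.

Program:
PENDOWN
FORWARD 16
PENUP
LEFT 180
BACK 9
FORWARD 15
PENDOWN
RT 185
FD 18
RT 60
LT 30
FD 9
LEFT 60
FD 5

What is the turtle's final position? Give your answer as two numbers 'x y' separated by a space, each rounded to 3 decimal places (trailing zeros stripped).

Executing turtle program step by step:
Start: pos=(10,1), heading=180, pen down
PD: pen down
FD 16: (10,1) -> (-6,1) [heading=180, draw]
PU: pen up
LT 180: heading 180 -> 0
BK 9: (-6,1) -> (-15,1) [heading=0, move]
FD 15: (-15,1) -> (0,1) [heading=0, move]
PD: pen down
RT 185: heading 0 -> 175
FD 18: (0,1) -> (-17.932,2.569) [heading=175, draw]
RT 60: heading 175 -> 115
LT 30: heading 115 -> 145
FD 9: (-17.932,2.569) -> (-25.304,7.731) [heading=145, draw]
LT 60: heading 145 -> 205
FD 5: (-25.304,7.731) -> (-29.835,5.618) [heading=205, draw]
Final: pos=(-29.835,5.618), heading=205, 4 segment(s) drawn

Answer: -29.835 5.618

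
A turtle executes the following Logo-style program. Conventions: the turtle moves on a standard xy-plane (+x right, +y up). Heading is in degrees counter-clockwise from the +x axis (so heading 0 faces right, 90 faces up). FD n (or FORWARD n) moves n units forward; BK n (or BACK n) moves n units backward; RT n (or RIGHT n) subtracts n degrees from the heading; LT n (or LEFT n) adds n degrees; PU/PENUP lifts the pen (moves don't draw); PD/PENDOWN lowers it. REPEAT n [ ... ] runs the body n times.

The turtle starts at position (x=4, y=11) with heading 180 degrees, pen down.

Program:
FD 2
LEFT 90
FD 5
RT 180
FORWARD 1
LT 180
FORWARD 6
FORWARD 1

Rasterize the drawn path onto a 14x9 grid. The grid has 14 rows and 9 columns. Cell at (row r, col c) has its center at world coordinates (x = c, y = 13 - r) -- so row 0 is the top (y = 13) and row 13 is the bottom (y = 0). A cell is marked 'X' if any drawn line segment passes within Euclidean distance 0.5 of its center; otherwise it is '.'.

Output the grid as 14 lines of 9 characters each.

Segment 0: (4,11) -> (2,11)
Segment 1: (2,11) -> (2,6)
Segment 2: (2,6) -> (2,7)
Segment 3: (2,7) -> (2,1)
Segment 4: (2,1) -> (2,0)

Answer: .........
.........
..XXX....
..X......
..X......
..X......
..X......
..X......
..X......
..X......
..X......
..X......
..X......
..X......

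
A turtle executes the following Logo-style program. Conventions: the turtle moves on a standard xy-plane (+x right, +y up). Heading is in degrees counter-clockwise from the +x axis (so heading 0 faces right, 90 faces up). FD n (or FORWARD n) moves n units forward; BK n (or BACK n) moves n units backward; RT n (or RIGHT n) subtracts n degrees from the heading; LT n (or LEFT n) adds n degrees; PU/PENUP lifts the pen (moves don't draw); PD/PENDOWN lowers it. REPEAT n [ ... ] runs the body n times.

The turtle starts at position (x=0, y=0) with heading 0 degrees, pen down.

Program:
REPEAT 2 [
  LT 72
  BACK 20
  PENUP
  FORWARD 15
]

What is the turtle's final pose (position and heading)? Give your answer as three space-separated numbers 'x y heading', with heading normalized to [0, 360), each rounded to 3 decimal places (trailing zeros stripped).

Executing turtle program step by step:
Start: pos=(0,0), heading=0, pen down
REPEAT 2 [
  -- iteration 1/2 --
  LT 72: heading 0 -> 72
  BK 20: (0,0) -> (-6.18,-19.021) [heading=72, draw]
  PU: pen up
  FD 15: (-6.18,-19.021) -> (-1.545,-4.755) [heading=72, move]
  -- iteration 2/2 --
  LT 72: heading 72 -> 144
  BK 20: (-1.545,-4.755) -> (14.635,-16.511) [heading=144, move]
  PU: pen up
  FD 15: (14.635,-16.511) -> (2.5,-7.694) [heading=144, move]
]
Final: pos=(2.5,-7.694), heading=144, 1 segment(s) drawn

Answer: 2.5 -7.694 144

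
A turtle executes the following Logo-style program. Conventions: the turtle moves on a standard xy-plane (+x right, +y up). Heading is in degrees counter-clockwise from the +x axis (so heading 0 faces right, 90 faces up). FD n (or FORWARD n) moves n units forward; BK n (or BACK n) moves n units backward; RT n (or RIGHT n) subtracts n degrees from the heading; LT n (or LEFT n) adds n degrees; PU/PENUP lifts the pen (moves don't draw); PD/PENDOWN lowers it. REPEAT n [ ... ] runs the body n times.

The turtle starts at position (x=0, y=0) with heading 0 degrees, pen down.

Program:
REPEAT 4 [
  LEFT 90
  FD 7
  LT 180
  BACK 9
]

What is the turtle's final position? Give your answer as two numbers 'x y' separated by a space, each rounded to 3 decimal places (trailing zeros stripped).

Executing turtle program step by step:
Start: pos=(0,0), heading=0, pen down
REPEAT 4 [
  -- iteration 1/4 --
  LT 90: heading 0 -> 90
  FD 7: (0,0) -> (0,7) [heading=90, draw]
  LT 180: heading 90 -> 270
  BK 9: (0,7) -> (0,16) [heading=270, draw]
  -- iteration 2/4 --
  LT 90: heading 270 -> 0
  FD 7: (0,16) -> (7,16) [heading=0, draw]
  LT 180: heading 0 -> 180
  BK 9: (7,16) -> (16,16) [heading=180, draw]
  -- iteration 3/4 --
  LT 90: heading 180 -> 270
  FD 7: (16,16) -> (16,9) [heading=270, draw]
  LT 180: heading 270 -> 90
  BK 9: (16,9) -> (16,0) [heading=90, draw]
  -- iteration 4/4 --
  LT 90: heading 90 -> 180
  FD 7: (16,0) -> (9,0) [heading=180, draw]
  LT 180: heading 180 -> 0
  BK 9: (9,0) -> (0,0) [heading=0, draw]
]
Final: pos=(0,0), heading=0, 8 segment(s) drawn

Answer: 0 0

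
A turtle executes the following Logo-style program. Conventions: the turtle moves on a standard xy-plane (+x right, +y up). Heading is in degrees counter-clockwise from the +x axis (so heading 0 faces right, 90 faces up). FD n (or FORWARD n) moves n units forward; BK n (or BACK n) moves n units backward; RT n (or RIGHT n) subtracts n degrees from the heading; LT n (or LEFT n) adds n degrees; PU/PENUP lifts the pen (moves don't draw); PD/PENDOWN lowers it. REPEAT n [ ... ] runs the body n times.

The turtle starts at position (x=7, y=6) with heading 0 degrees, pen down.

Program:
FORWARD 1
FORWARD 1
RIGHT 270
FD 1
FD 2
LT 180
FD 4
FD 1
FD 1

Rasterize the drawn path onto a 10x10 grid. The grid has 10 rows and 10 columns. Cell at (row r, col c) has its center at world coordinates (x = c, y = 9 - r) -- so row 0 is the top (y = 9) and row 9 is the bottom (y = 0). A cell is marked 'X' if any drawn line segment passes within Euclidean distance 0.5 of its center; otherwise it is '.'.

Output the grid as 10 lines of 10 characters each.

Answer: .........X
.........X
.........X
.......XXX
.........X
.........X
.........X
..........
..........
..........

Derivation:
Segment 0: (7,6) -> (8,6)
Segment 1: (8,6) -> (9,6)
Segment 2: (9,6) -> (9,7)
Segment 3: (9,7) -> (9,9)
Segment 4: (9,9) -> (9,5)
Segment 5: (9,5) -> (9,4)
Segment 6: (9,4) -> (9,3)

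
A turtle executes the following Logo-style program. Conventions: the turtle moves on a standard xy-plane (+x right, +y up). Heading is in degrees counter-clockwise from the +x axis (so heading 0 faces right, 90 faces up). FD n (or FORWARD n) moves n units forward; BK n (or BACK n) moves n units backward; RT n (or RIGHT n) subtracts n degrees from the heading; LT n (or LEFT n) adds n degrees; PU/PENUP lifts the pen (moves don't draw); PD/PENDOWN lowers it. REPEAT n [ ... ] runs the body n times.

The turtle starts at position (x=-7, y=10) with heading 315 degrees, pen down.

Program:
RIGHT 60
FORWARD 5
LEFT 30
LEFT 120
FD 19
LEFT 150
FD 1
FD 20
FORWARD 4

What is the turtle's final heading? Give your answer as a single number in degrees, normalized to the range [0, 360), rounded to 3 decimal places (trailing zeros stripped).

Executing turtle program step by step:
Start: pos=(-7,10), heading=315, pen down
RT 60: heading 315 -> 255
FD 5: (-7,10) -> (-8.294,5.17) [heading=255, draw]
LT 30: heading 255 -> 285
LT 120: heading 285 -> 45
FD 19: (-8.294,5.17) -> (5.141,18.605) [heading=45, draw]
LT 150: heading 45 -> 195
FD 1: (5.141,18.605) -> (4.175,18.347) [heading=195, draw]
FD 20: (4.175,18.347) -> (-15.144,13.17) [heading=195, draw]
FD 4: (-15.144,13.17) -> (-19.007,12.135) [heading=195, draw]
Final: pos=(-19.007,12.135), heading=195, 5 segment(s) drawn

Answer: 195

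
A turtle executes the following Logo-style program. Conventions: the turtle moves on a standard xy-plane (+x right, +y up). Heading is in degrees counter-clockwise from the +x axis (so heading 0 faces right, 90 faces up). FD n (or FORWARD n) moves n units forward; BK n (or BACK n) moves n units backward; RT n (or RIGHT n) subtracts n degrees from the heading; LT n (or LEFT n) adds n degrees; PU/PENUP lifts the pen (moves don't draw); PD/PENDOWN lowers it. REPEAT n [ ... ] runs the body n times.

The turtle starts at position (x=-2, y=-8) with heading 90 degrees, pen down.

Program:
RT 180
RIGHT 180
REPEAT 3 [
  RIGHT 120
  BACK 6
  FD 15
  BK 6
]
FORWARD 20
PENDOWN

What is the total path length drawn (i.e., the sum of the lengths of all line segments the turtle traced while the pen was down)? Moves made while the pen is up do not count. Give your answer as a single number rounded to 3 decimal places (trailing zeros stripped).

Executing turtle program step by step:
Start: pos=(-2,-8), heading=90, pen down
RT 180: heading 90 -> 270
RT 180: heading 270 -> 90
REPEAT 3 [
  -- iteration 1/3 --
  RT 120: heading 90 -> 330
  BK 6: (-2,-8) -> (-7.196,-5) [heading=330, draw]
  FD 15: (-7.196,-5) -> (5.794,-12.5) [heading=330, draw]
  BK 6: (5.794,-12.5) -> (0.598,-9.5) [heading=330, draw]
  -- iteration 2/3 --
  RT 120: heading 330 -> 210
  BK 6: (0.598,-9.5) -> (5.794,-6.5) [heading=210, draw]
  FD 15: (5.794,-6.5) -> (-7.196,-14) [heading=210, draw]
  BK 6: (-7.196,-14) -> (-2,-11) [heading=210, draw]
  -- iteration 3/3 --
  RT 120: heading 210 -> 90
  BK 6: (-2,-11) -> (-2,-17) [heading=90, draw]
  FD 15: (-2,-17) -> (-2,-2) [heading=90, draw]
  BK 6: (-2,-2) -> (-2,-8) [heading=90, draw]
]
FD 20: (-2,-8) -> (-2,12) [heading=90, draw]
PD: pen down
Final: pos=(-2,12), heading=90, 10 segment(s) drawn

Segment lengths:
  seg 1: (-2,-8) -> (-7.196,-5), length = 6
  seg 2: (-7.196,-5) -> (5.794,-12.5), length = 15
  seg 3: (5.794,-12.5) -> (0.598,-9.5), length = 6
  seg 4: (0.598,-9.5) -> (5.794,-6.5), length = 6
  seg 5: (5.794,-6.5) -> (-7.196,-14), length = 15
  seg 6: (-7.196,-14) -> (-2,-11), length = 6
  seg 7: (-2,-11) -> (-2,-17), length = 6
  seg 8: (-2,-17) -> (-2,-2), length = 15
  seg 9: (-2,-2) -> (-2,-8), length = 6
  seg 10: (-2,-8) -> (-2,12), length = 20
Total = 101

Answer: 101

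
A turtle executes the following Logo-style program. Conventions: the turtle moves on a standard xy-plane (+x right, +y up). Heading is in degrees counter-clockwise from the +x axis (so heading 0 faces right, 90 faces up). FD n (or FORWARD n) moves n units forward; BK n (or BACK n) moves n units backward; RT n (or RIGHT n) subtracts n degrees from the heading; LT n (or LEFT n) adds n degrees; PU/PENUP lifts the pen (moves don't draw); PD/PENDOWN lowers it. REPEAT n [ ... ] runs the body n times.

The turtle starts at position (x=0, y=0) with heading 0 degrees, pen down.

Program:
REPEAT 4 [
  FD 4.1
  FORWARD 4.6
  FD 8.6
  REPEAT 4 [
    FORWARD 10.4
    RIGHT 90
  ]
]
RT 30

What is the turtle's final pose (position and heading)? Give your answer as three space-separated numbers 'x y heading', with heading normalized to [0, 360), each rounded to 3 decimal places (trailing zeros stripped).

Executing turtle program step by step:
Start: pos=(0,0), heading=0, pen down
REPEAT 4 [
  -- iteration 1/4 --
  FD 4.1: (0,0) -> (4.1,0) [heading=0, draw]
  FD 4.6: (4.1,0) -> (8.7,0) [heading=0, draw]
  FD 8.6: (8.7,0) -> (17.3,0) [heading=0, draw]
  REPEAT 4 [
    -- iteration 1/4 --
    FD 10.4: (17.3,0) -> (27.7,0) [heading=0, draw]
    RT 90: heading 0 -> 270
    -- iteration 2/4 --
    FD 10.4: (27.7,0) -> (27.7,-10.4) [heading=270, draw]
    RT 90: heading 270 -> 180
    -- iteration 3/4 --
    FD 10.4: (27.7,-10.4) -> (17.3,-10.4) [heading=180, draw]
    RT 90: heading 180 -> 90
    -- iteration 4/4 --
    FD 10.4: (17.3,-10.4) -> (17.3,0) [heading=90, draw]
    RT 90: heading 90 -> 0
  ]
  -- iteration 2/4 --
  FD 4.1: (17.3,0) -> (21.4,0) [heading=0, draw]
  FD 4.6: (21.4,0) -> (26,0) [heading=0, draw]
  FD 8.6: (26,0) -> (34.6,0) [heading=0, draw]
  REPEAT 4 [
    -- iteration 1/4 --
    FD 10.4: (34.6,0) -> (45,0) [heading=0, draw]
    RT 90: heading 0 -> 270
    -- iteration 2/4 --
    FD 10.4: (45,0) -> (45,-10.4) [heading=270, draw]
    RT 90: heading 270 -> 180
    -- iteration 3/4 --
    FD 10.4: (45,-10.4) -> (34.6,-10.4) [heading=180, draw]
    RT 90: heading 180 -> 90
    -- iteration 4/4 --
    FD 10.4: (34.6,-10.4) -> (34.6,0) [heading=90, draw]
    RT 90: heading 90 -> 0
  ]
  -- iteration 3/4 --
  FD 4.1: (34.6,0) -> (38.7,0) [heading=0, draw]
  FD 4.6: (38.7,0) -> (43.3,0) [heading=0, draw]
  FD 8.6: (43.3,0) -> (51.9,0) [heading=0, draw]
  REPEAT 4 [
    -- iteration 1/4 --
    FD 10.4: (51.9,0) -> (62.3,0) [heading=0, draw]
    RT 90: heading 0 -> 270
    -- iteration 2/4 --
    FD 10.4: (62.3,0) -> (62.3,-10.4) [heading=270, draw]
    RT 90: heading 270 -> 180
    -- iteration 3/4 --
    FD 10.4: (62.3,-10.4) -> (51.9,-10.4) [heading=180, draw]
    RT 90: heading 180 -> 90
    -- iteration 4/4 --
    FD 10.4: (51.9,-10.4) -> (51.9,0) [heading=90, draw]
    RT 90: heading 90 -> 0
  ]
  -- iteration 4/4 --
  FD 4.1: (51.9,0) -> (56,0) [heading=0, draw]
  FD 4.6: (56,0) -> (60.6,0) [heading=0, draw]
  FD 8.6: (60.6,0) -> (69.2,0) [heading=0, draw]
  REPEAT 4 [
    -- iteration 1/4 --
    FD 10.4: (69.2,0) -> (79.6,0) [heading=0, draw]
    RT 90: heading 0 -> 270
    -- iteration 2/4 --
    FD 10.4: (79.6,0) -> (79.6,-10.4) [heading=270, draw]
    RT 90: heading 270 -> 180
    -- iteration 3/4 --
    FD 10.4: (79.6,-10.4) -> (69.2,-10.4) [heading=180, draw]
    RT 90: heading 180 -> 90
    -- iteration 4/4 --
    FD 10.4: (69.2,-10.4) -> (69.2,0) [heading=90, draw]
    RT 90: heading 90 -> 0
  ]
]
RT 30: heading 0 -> 330
Final: pos=(69.2,0), heading=330, 28 segment(s) drawn

Answer: 69.2 0 330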